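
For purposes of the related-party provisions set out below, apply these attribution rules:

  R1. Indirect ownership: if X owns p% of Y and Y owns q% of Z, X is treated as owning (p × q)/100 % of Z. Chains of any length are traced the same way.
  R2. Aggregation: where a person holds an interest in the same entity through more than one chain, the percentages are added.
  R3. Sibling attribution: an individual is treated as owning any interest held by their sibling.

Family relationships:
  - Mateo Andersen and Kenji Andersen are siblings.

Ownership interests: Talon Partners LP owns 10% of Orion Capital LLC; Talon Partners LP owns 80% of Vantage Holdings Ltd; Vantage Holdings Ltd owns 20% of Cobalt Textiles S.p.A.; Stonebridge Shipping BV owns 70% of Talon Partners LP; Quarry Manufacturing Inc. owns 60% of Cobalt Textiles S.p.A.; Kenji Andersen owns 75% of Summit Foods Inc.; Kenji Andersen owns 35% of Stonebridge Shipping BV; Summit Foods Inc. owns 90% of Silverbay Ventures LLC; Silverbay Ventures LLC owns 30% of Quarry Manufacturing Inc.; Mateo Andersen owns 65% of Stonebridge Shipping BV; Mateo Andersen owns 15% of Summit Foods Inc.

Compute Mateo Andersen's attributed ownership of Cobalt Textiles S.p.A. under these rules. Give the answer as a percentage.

By sibling attribution (R3), Mateo Andersen is treated as also owning Kenji Andersen's interest in Stonebridge Shipping BV, giving 65% + 35% = 100%.
By sibling attribution (R3), Mateo Andersen is treated as also owning Kenji Andersen's interest in Summit Foods Inc, giving 15% + 75% = 90%.
Chain via Stonebridge Shipping BV → Talon Partners LP → Vantage Holdings Ltd (R1): 100% × 70% × 80% × 20% = 11.2% of Cobalt Textiles S.p.A.
Chain via Summit Foods Inc. → Silverbay Ventures LLC → Quarry Manufacturing Inc. (R1): 90% × 90% × 30% × 60% = 14.58% of Cobalt Textiles S.p.A.
Aggregating (R2): 11.2% + 14.58% = 25.78%.

25.78%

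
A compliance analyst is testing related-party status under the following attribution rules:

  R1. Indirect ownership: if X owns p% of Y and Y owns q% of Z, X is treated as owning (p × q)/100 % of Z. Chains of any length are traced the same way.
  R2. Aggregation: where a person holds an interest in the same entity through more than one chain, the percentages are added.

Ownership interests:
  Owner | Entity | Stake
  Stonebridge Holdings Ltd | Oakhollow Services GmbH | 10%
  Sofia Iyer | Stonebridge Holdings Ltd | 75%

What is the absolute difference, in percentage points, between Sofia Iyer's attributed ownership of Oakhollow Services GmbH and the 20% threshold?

12.5

Chain via Stonebridge Holdings Ltd (R1): 75% × 10% = 7.5% of Oakhollow Services GmbH.
7.5% falls short of the 20% threshold by 12.5 percentage points.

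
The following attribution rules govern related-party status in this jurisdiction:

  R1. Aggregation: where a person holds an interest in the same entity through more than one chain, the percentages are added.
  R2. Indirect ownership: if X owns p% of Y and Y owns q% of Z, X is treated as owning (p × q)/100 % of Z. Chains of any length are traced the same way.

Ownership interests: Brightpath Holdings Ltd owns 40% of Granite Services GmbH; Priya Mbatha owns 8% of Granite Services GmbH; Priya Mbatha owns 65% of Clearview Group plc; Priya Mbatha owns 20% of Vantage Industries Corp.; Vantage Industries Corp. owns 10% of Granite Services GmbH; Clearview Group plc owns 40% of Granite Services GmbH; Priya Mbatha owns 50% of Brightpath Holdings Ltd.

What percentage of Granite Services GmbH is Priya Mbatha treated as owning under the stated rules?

Chain via Brightpath Holdings Ltd (R2): 50% × 40% = 20% of Granite Services GmbH.
Chain via Vantage Industries Corp. (R2): 20% × 10% = 2% of Granite Services GmbH.
Chain via Clearview Group plc (R2): 65% × 40% = 26% of Granite Services GmbH.
Direct interest in Granite Services GmbH: 8%.
Aggregating (R1): 20% + 2% + 26% + 8% = 56%.

56%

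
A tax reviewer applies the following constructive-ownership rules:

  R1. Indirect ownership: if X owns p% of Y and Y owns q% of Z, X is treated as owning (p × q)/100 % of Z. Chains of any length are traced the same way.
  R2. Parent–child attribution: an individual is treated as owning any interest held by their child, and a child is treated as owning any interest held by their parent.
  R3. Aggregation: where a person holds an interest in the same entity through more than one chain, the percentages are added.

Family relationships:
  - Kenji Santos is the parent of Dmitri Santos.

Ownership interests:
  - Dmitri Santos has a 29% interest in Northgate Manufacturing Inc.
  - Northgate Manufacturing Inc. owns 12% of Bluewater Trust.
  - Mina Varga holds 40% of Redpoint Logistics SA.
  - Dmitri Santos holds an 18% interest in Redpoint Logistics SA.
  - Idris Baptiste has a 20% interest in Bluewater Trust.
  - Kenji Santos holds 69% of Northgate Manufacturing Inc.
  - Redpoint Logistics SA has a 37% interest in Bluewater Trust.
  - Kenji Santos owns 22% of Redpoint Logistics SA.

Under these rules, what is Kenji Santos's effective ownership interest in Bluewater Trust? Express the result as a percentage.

By parent–child attribution (R2), Kenji Santos is treated as also owning Dmitri Santos's interest in Northgate Manufacturing Inc, giving 69% + 29% = 98%.
By parent–child attribution (R2), Kenji Santos is treated as also owning Dmitri Santos's interest in Redpoint Logistics SA, giving 22% + 18% = 40%.
Chain via Northgate Manufacturing Inc. (R1): 98% × 12% = 11.76% of Bluewater Trust.
Chain via Redpoint Logistics SA (R1): 40% × 37% = 14.8% of Bluewater Trust.
Aggregating (R3): 11.76% + 14.8% = 26.56%.

26.56%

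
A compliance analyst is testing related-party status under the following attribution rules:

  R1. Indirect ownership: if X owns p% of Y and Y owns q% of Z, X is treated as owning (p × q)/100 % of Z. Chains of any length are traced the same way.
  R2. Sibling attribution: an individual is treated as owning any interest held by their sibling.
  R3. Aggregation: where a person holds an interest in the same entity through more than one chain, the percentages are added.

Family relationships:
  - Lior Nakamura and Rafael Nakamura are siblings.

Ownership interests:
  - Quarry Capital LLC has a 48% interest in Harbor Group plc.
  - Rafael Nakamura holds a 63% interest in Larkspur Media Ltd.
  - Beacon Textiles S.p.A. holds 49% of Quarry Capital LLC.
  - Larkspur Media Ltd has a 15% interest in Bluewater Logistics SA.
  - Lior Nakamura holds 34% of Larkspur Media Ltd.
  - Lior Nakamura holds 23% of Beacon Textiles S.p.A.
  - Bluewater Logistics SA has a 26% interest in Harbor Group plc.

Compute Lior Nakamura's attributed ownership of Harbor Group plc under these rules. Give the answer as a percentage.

By sibling attribution (R2), Lior Nakamura is treated as also owning Rafael Nakamura's interest in Larkspur Media Ltd, giving 34% + 63% = 97%.
Chain via Beacon Textiles S.p.A. → Quarry Capital LLC (R1): 23% × 49% × 48% = 5.4096% of Harbor Group plc.
Chain via Larkspur Media Ltd → Bluewater Logistics SA (R1): 97% × 15% × 26% = 3.783% of Harbor Group plc.
Aggregating (R3): 5.4096% + 3.783% = 9.1926%.

9.1926%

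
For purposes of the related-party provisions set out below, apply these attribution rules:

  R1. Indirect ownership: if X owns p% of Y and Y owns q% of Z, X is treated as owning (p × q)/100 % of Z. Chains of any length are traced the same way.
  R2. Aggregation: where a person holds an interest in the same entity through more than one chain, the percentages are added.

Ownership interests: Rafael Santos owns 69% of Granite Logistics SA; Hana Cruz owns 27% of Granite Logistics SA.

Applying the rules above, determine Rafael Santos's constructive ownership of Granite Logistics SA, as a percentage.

Direct interest in Granite Logistics SA: 69%.

69%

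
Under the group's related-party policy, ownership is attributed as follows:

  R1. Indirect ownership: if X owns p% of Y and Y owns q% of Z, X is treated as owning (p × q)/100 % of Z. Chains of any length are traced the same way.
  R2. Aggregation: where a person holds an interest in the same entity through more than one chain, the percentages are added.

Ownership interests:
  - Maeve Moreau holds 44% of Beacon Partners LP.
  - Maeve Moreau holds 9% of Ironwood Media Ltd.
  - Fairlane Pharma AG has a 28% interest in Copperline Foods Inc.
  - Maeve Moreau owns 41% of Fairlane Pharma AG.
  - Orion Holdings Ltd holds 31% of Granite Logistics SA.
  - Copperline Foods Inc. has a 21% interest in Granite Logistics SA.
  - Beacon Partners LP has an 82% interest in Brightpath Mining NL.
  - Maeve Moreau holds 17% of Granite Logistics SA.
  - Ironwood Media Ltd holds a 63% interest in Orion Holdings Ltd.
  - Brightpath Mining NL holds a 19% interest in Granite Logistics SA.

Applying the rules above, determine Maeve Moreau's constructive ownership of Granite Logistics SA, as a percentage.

28.0237%

Chain via Ironwood Media Ltd → Orion Holdings Ltd (R1): 9% × 63% × 31% = 1.7577% of Granite Logistics SA.
Chain via Fairlane Pharma AG → Copperline Foods Inc. (R1): 41% × 28% × 21% = 2.4108% of Granite Logistics SA.
Chain via Beacon Partners LP → Brightpath Mining NL (R1): 44% × 82% × 19% = 6.8552% of Granite Logistics SA.
Direct interest in Granite Logistics SA: 17%.
Aggregating (R2): 1.7577% + 2.4108% + 6.8552% + 17% = 28.0237%.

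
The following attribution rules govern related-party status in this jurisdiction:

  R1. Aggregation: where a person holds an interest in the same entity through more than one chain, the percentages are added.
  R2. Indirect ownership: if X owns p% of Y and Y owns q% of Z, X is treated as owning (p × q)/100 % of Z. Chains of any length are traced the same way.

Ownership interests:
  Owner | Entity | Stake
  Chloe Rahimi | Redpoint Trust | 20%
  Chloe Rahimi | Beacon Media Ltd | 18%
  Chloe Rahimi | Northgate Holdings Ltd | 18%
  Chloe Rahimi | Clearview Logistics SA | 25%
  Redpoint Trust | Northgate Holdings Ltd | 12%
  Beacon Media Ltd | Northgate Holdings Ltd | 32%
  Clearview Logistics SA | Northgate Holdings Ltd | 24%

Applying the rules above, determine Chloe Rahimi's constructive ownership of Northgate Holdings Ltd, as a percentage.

32.16%

Chain via Clearview Logistics SA (R2): 25% × 24% = 6% of Northgate Holdings Ltd.
Chain via Beacon Media Ltd (R2): 18% × 32% = 5.76% of Northgate Holdings Ltd.
Chain via Redpoint Trust (R2): 20% × 12% = 2.4% of Northgate Holdings Ltd.
Direct interest in Northgate Holdings Ltd: 18%.
Aggregating (R1): 6% + 5.76% + 2.4% + 18% = 32.16%.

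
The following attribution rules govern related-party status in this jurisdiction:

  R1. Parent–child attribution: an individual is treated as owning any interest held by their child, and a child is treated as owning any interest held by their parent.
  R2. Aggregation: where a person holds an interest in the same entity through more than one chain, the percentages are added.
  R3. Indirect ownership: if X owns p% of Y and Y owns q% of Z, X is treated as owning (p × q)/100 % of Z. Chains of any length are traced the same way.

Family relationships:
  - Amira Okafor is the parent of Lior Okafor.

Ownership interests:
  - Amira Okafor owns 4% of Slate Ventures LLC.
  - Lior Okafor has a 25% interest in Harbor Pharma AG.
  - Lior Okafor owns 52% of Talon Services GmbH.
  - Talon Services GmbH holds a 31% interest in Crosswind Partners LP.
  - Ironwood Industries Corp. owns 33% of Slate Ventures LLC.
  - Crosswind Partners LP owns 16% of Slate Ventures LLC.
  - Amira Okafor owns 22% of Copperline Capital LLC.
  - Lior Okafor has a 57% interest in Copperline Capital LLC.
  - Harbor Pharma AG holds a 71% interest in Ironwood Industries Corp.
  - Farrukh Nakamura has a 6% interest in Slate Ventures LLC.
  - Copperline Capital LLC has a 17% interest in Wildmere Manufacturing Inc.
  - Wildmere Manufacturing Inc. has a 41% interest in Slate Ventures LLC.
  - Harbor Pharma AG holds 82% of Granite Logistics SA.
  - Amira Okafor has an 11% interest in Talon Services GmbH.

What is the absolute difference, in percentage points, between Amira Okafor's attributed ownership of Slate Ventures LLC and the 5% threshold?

By parent–child attribution (R1), Amira Okafor is treated as also owning Lior Okafor's interest in Talon Services GmbH, giving 11% + 52% = 63%.
By parent–child attribution (R1), Amira Okafor is treated as also owning Lior Okafor's interest in Copperline Capital LLC, giving 22% + 57% = 79%.
By parent–child attribution (R1), Amira Okafor is treated as owning Lior Okafor's 25% interest in Harbor Pharma AG.
Chain via Talon Services GmbH → Crosswind Partners LP (R3): 63% × 31% × 16% = 3.1248% of Slate Ventures LLC.
Chain via Copperline Capital LLC → Wildmere Manufacturing Inc. (R3): 79% × 17% × 41% = 5.5063% of Slate Ventures LLC.
Direct interest in Slate Ventures LLC: 4%.
Chain via Harbor Pharma AG → Ironwood Industries Corp. (R3): 25% × 71% × 33% = 5.8575% of Slate Ventures LLC.
Aggregating (R2): 3.1248% + 5.5063% + 4% + 5.8575% = 18.4886%.
18.4886% exceeds the 5% threshold by 13.4886 percentage points.

13.4886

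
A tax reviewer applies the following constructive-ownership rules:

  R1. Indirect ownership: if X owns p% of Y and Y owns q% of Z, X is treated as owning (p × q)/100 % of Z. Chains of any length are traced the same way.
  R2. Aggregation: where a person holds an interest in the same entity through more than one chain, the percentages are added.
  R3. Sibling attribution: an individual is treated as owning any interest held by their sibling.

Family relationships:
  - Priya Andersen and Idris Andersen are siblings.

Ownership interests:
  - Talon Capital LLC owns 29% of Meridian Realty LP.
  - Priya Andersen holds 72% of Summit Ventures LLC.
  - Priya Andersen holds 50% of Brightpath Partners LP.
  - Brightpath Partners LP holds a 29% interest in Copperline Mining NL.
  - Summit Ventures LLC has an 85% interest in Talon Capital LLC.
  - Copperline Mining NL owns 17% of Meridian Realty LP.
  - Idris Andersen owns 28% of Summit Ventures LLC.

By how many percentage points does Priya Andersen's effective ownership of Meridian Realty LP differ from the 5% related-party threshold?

22.115

By sibling attribution (R3), Priya Andersen is treated as also owning Idris Andersen's interest in Summit Ventures LLC, giving 72% + 28% = 100%.
Chain via Summit Ventures LLC → Talon Capital LLC (R1): 100% × 85% × 29% = 24.65% of Meridian Realty LP.
Chain via Brightpath Partners LP → Copperline Mining NL (R1): 50% × 29% × 17% = 2.465% of Meridian Realty LP.
Aggregating (R2): 24.65% + 2.465% = 27.115%.
27.115% exceeds the 5% threshold by 22.115 percentage points.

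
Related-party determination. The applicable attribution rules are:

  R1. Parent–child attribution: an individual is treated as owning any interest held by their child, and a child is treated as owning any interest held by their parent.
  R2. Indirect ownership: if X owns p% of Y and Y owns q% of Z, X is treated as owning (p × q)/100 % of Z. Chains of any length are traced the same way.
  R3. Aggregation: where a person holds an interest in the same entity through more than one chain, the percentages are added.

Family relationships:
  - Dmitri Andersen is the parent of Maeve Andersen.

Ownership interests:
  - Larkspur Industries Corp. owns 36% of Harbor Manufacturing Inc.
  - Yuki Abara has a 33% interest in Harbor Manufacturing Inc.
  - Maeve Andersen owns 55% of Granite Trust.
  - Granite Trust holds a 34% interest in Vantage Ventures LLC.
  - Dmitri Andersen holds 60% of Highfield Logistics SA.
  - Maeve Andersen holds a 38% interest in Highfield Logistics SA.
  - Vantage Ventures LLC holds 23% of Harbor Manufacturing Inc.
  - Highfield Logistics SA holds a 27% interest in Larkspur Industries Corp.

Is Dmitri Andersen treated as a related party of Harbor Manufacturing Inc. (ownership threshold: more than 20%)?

By parent–child attribution (R1), Dmitri Andersen is treated as also owning Maeve Andersen's interest in Highfield Logistics SA, giving 60% + 38% = 98%.
By parent–child attribution (R1), Dmitri Andersen is treated as owning Maeve Andersen's 55% interest in Granite Trust.
Chain via Highfield Logistics SA → Larkspur Industries Corp. (R2): 98% × 27% × 36% = 9.5256% of Harbor Manufacturing Inc.
Chain via Granite Trust → Vantage Ventures LLC (R2): 55% × 34% × 23% = 4.301% of Harbor Manufacturing Inc.
Aggregating (R3): 9.5256% + 4.301% = 13.8266%.
13.8266% does not exceed the 20% threshold, so Dmitri is not a related party to Harbor Manufacturing Inc.

No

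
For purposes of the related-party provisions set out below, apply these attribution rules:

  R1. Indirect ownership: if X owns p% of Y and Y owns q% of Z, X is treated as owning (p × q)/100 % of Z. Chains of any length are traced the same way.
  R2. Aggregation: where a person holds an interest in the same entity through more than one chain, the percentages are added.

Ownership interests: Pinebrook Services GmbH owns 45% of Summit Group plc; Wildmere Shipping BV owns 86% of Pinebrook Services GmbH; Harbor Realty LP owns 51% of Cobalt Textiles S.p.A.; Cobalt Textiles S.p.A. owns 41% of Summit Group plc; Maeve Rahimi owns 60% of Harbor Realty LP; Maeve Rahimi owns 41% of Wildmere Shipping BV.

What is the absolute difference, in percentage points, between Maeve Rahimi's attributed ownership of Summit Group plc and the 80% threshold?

Chain via Wildmere Shipping BV → Pinebrook Services GmbH (R1): 41% × 86% × 45% = 15.867% of Summit Group plc.
Chain via Harbor Realty LP → Cobalt Textiles S.p.A. (R1): 60% × 51% × 41% = 12.546% of Summit Group plc.
Aggregating (R2): 15.867% + 12.546% = 28.413%.
28.413% falls short of the 80% threshold by 51.587 percentage points.

51.587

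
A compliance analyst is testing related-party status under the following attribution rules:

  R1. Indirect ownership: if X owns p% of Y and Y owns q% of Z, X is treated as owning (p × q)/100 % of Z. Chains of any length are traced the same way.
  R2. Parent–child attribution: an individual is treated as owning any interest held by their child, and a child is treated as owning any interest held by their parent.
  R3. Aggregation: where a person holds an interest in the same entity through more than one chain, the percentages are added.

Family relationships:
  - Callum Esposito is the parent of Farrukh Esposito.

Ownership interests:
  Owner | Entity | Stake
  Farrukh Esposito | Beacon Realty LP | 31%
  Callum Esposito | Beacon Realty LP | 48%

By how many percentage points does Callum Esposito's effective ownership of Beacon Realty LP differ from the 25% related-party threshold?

54

By parent–child attribution (R2), Callum Esposito is treated as also owning Farrukh Esposito's interest in Beacon Realty LP, giving 48% + 31% = 79%.
Direct interest in Beacon Realty LP: 79%.
79% exceeds the 25% threshold by 54 percentage points.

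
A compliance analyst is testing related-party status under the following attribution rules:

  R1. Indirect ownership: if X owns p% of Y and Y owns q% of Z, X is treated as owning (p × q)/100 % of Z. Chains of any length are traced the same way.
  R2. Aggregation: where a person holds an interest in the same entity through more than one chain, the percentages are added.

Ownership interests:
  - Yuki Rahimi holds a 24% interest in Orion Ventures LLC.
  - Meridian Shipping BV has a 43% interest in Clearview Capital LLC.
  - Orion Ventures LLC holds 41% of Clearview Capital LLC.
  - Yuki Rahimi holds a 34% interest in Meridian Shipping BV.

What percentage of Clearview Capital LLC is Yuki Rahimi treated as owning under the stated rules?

24.46%

Chain via Meridian Shipping BV (R1): 34% × 43% = 14.62% of Clearview Capital LLC.
Chain via Orion Ventures LLC (R1): 24% × 41% = 9.84% of Clearview Capital LLC.
Aggregating (R2): 14.62% + 9.84% = 24.46%.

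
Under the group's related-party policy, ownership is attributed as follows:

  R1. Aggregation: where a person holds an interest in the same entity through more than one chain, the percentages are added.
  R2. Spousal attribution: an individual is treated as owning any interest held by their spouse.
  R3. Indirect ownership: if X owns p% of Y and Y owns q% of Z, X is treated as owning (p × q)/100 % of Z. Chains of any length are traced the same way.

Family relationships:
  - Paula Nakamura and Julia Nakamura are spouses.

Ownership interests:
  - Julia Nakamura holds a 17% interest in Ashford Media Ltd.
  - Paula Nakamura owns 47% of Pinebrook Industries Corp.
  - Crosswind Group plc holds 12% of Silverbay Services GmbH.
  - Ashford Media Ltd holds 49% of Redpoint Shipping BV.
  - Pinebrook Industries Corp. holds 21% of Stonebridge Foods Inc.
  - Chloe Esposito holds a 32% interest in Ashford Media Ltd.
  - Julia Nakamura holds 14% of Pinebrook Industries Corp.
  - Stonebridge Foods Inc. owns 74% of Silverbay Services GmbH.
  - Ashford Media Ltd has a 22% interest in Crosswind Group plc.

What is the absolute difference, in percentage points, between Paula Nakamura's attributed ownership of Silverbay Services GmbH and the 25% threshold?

By spousal attribution (R2), Paula Nakamura is treated as also owning Julia Nakamura's interest in Pinebrook Industries Corp, giving 47% + 14% = 61%.
By spousal attribution (R2), Paula Nakamura is treated as owning Julia Nakamura's 17% interest in Ashford Media Ltd.
Chain via Pinebrook Industries Corp. → Stonebridge Foods Inc. (R3): 61% × 21% × 74% = 9.4794% of Silverbay Services GmbH.
Chain via Ashford Media Ltd → Crosswind Group plc (R3): 17% × 22% × 12% = 0.4488% of Silverbay Services GmbH.
Aggregating (R1): 9.4794% + 0.4488% = 9.9282%.
9.9282% falls short of the 25% threshold by 15.0718 percentage points.

15.0718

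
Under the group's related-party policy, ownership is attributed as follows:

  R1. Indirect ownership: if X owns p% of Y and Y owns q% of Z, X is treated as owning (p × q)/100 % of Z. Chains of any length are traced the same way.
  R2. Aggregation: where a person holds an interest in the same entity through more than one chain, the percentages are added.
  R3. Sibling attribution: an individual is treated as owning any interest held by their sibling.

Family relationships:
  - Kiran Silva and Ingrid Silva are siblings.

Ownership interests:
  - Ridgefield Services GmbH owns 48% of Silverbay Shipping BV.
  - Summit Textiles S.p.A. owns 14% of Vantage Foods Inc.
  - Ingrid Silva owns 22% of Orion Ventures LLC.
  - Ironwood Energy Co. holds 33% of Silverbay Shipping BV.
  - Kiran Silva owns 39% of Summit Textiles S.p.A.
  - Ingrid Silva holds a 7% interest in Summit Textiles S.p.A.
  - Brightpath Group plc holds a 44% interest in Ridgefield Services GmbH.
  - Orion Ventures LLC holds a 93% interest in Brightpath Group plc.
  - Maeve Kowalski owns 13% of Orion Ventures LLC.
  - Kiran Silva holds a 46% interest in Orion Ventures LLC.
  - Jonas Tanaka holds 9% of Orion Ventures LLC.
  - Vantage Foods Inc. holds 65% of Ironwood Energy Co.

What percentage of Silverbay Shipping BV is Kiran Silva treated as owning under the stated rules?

14.737668%

By sibling attribution (R3), Kiran Silva is treated as also owning Ingrid Silva's interest in Summit Textiles S.p.A, giving 39% + 7% = 46%.
By sibling attribution (R3), Kiran Silva is treated as also owning Ingrid Silva's interest in Orion Ventures LLC, giving 46% + 22% = 68%.
Chain via Summit Textiles S.p.A. → Vantage Foods Inc. → Ironwood Energy Co. (R1): 46% × 14% × 65% × 33% = 1.38138% of Silverbay Shipping BV.
Chain via Orion Ventures LLC → Brightpath Group plc → Ridgefield Services GmbH (R1): 68% × 93% × 44% × 48% = 13.356288% of Silverbay Shipping BV.
Aggregating (R2): 1.38138% + 13.356288% = 14.737668%.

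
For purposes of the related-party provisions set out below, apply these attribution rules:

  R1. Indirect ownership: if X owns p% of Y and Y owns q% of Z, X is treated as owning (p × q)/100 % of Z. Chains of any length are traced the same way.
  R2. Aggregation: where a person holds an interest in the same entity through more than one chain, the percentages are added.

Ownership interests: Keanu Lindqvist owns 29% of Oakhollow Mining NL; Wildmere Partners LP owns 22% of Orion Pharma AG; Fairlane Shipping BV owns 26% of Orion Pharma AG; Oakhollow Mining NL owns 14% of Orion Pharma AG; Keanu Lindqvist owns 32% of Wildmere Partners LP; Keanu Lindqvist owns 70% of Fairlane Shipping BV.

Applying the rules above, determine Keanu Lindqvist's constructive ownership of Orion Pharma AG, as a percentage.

29.3%

Chain via Fairlane Shipping BV (R1): 70% × 26% = 18.2% of Orion Pharma AG.
Chain via Oakhollow Mining NL (R1): 29% × 14% = 4.06% of Orion Pharma AG.
Chain via Wildmere Partners LP (R1): 32% × 22% = 7.04% of Orion Pharma AG.
Aggregating (R2): 18.2% + 4.06% + 7.04% = 29.3%.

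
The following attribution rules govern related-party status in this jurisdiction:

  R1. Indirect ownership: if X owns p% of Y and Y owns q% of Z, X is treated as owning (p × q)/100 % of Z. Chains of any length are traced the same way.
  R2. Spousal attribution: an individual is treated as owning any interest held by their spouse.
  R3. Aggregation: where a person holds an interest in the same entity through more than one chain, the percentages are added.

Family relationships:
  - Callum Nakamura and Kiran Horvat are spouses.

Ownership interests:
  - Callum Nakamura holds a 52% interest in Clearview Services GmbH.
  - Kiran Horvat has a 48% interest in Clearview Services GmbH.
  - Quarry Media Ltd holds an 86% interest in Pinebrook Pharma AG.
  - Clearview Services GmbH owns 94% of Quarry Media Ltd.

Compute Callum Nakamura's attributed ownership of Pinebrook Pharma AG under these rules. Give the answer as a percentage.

By spousal attribution (R2), Callum Nakamura is treated as also owning Kiran Horvat's interest in Clearview Services GmbH, giving 52% + 48% = 100%.
Chain via Clearview Services GmbH → Quarry Media Ltd (R1): 100% × 94% × 86% = 80.84% of Pinebrook Pharma AG.

80.84%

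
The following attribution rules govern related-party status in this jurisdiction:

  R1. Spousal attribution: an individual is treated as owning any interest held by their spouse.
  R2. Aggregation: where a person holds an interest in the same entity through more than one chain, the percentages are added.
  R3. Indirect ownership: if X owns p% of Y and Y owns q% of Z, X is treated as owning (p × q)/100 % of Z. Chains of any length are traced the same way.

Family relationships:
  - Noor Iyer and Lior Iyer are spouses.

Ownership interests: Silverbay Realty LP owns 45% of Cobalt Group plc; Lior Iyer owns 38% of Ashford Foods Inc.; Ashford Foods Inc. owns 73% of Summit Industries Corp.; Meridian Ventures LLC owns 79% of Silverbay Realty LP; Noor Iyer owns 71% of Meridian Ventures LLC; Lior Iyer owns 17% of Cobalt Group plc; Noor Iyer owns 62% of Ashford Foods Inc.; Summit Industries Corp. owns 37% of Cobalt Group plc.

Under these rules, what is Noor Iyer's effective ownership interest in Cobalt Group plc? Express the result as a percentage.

By spousal attribution (R1), Noor Iyer is treated as also owning Lior Iyer's interest in Ashford Foods Inc, giving 62% + 38% = 100%.
By spousal attribution (R1), Noor Iyer is treated as owning Lior Iyer's 17% interest in Cobalt Group plc.
Chain via Meridian Ventures LLC → Silverbay Realty LP (R3): 71% × 79% × 45% = 25.2405% of Cobalt Group plc.
Chain via Ashford Foods Inc. → Summit Industries Corp. (R3): 100% × 73% × 37% = 27.01% of Cobalt Group plc.
Direct interest in Cobalt Group plc: 17%.
Aggregating (R2): 25.2405% + 27.01% + 17% = 69.2505%.

69.2505%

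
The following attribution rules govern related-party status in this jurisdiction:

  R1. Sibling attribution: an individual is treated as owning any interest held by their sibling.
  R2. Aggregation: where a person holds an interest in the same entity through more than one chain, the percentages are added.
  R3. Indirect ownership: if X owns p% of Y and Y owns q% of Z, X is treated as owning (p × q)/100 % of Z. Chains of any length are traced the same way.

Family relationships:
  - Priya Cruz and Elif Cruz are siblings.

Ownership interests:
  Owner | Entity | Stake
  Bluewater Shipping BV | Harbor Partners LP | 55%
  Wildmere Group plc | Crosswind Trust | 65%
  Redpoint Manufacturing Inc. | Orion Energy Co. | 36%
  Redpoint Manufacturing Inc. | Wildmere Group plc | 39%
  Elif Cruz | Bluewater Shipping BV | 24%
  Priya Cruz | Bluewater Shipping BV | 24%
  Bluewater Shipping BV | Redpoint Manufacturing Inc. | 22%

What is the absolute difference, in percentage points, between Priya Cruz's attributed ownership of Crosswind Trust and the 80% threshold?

77.32304

By sibling attribution (R1), Priya Cruz is treated as also owning Elif Cruz's interest in Bluewater Shipping BV, giving 24% + 24% = 48%.
Chain via Bluewater Shipping BV → Redpoint Manufacturing Inc. → Wildmere Group plc (R3): 48% × 22% × 39% × 65% = 2.67696% of Crosswind Trust.
2.67696% falls short of the 80% threshold by 77.32304 percentage points.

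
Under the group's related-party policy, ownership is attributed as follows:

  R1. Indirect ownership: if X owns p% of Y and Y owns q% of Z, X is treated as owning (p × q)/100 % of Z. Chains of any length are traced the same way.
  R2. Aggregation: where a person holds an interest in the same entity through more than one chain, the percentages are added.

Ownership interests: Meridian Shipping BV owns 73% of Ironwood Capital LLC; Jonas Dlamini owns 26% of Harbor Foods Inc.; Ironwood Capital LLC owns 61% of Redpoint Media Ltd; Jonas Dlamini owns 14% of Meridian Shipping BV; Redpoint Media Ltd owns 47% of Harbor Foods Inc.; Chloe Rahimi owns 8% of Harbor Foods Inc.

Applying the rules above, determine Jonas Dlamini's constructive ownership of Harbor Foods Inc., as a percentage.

Chain via Meridian Shipping BV → Ironwood Capital LLC → Redpoint Media Ltd (R1): 14% × 73% × 61% × 47% = 2.930074% of Harbor Foods Inc.
Direct interest in Harbor Foods Inc: 26%.
Aggregating (R2): 2.930074% + 26% = 28.930074%.

28.930074%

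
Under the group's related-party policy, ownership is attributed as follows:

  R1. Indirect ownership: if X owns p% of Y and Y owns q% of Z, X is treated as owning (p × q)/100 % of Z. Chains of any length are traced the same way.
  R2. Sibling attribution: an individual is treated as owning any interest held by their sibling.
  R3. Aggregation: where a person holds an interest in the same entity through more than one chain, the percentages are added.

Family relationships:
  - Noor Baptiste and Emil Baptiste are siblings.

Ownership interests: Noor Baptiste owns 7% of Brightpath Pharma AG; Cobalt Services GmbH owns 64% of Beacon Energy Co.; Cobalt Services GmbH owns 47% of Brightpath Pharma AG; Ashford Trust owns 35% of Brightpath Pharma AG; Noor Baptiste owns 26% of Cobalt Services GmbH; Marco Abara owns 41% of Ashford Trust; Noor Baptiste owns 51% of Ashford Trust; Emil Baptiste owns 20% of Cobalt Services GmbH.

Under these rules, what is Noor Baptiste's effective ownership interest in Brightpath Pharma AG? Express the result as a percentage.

46.47%

By sibling attribution (R2), Noor Baptiste is treated as also owning Emil Baptiste's interest in Cobalt Services GmbH, giving 26% + 20% = 46%.
Chain via Cobalt Services GmbH (R1): 46% × 47% = 21.62% of Brightpath Pharma AG.
Chain via Ashford Trust (R1): 51% × 35% = 17.85% of Brightpath Pharma AG.
Direct interest in Brightpath Pharma AG: 7%.
Aggregating (R3): 21.62% + 17.85% + 7% = 46.47%.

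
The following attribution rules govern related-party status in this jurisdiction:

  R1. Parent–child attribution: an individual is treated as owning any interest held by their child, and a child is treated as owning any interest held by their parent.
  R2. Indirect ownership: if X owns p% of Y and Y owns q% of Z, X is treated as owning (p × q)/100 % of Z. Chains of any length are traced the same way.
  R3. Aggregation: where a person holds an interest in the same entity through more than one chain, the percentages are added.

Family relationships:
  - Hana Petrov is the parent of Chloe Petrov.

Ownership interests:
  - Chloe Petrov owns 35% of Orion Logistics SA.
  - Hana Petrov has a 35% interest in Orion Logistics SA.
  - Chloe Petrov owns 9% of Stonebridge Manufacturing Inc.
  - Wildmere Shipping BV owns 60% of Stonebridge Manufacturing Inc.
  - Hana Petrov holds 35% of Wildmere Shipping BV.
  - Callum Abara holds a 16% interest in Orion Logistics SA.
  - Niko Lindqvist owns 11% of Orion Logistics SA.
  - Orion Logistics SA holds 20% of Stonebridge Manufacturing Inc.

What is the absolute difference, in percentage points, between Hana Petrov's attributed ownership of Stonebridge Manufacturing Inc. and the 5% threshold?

39

By parent–child attribution (R1), Hana Petrov is treated as also owning Chloe Petrov's interest in Orion Logistics SA, giving 35% + 35% = 70%.
By parent–child attribution (R1), Hana Petrov is treated as owning Chloe Petrov's 9% interest in Stonebridge Manufacturing Inc.
Chain via Wildmere Shipping BV (R2): 35% × 60% = 21% of Stonebridge Manufacturing Inc.
Chain via Orion Logistics SA (R2): 70% × 20% = 14% of Stonebridge Manufacturing Inc.
Direct interest in Stonebridge Manufacturing Inc: 9%.
Aggregating (R3): 21% + 14% + 9% = 44%.
44% exceeds the 5% threshold by 39 percentage points.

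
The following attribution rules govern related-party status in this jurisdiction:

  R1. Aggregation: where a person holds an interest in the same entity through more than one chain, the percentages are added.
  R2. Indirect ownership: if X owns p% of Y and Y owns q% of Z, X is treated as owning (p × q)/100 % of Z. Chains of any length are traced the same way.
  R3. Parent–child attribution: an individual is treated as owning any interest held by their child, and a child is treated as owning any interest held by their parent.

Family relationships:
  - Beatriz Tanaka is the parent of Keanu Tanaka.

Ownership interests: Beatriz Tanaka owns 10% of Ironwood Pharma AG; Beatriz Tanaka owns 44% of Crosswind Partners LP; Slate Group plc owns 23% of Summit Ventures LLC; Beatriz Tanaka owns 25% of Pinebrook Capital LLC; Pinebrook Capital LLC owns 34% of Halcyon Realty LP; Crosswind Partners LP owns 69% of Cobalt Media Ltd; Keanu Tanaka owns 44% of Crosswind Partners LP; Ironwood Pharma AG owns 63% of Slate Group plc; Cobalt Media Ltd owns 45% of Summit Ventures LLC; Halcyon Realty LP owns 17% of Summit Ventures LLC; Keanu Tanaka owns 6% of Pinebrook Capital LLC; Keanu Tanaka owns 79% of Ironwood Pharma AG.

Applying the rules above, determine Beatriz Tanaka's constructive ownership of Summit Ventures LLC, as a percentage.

By parent–child attribution (R3), Beatriz Tanaka is treated as also owning Keanu Tanaka's interest in Crosswind Partners LP, giving 44% + 44% = 88%.
By parent–child attribution (R3), Beatriz Tanaka is treated as also owning Keanu Tanaka's interest in Ironwood Pharma AG, giving 10% + 79% = 89%.
By parent–child attribution (R3), Beatriz Tanaka is treated as also owning Keanu Tanaka's interest in Pinebrook Capital LLC, giving 25% + 6% = 31%.
Chain via Crosswind Partners LP → Cobalt Media Ltd (R2): 88% × 69% × 45% = 27.324% of Summit Ventures LLC.
Chain via Ironwood Pharma AG → Slate Group plc (R2): 89% × 63% × 23% = 12.8961% of Summit Ventures LLC.
Chain via Pinebrook Capital LLC → Halcyon Realty LP (R2): 31% × 34% × 17% = 1.7918% of Summit Ventures LLC.
Aggregating (R1): 27.324% + 12.8961% + 1.7918% = 42.0119%.

42.0119%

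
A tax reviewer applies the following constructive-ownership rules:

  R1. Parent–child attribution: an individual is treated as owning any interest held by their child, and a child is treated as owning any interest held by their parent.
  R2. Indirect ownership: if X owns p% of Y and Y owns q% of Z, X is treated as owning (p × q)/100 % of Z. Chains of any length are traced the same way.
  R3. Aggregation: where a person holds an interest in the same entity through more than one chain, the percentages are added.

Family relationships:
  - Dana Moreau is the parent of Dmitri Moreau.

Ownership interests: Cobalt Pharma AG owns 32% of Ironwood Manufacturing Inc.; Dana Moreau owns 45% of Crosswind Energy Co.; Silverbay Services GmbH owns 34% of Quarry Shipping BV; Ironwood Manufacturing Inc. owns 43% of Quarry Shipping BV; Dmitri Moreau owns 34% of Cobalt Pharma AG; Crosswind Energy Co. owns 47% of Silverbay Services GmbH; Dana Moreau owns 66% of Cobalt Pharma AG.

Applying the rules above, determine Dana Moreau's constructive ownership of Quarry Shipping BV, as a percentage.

20.951%

By parent–child attribution (R1), Dana Moreau is treated as also owning Dmitri Moreau's interest in Cobalt Pharma AG, giving 66% + 34% = 100%.
Chain via Crosswind Energy Co. → Silverbay Services GmbH (R2): 45% × 47% × 34% = 7.191% of Quarry Shipping BV.
Chain via Cobalt Pharma AG → Ironwood Manufacturing Inc. (R2): 100% × 32% × 43% = 13.76% of Quarry Shipping BV.
Aggregating (R3): 7.191% + 13.76% = 20.951%.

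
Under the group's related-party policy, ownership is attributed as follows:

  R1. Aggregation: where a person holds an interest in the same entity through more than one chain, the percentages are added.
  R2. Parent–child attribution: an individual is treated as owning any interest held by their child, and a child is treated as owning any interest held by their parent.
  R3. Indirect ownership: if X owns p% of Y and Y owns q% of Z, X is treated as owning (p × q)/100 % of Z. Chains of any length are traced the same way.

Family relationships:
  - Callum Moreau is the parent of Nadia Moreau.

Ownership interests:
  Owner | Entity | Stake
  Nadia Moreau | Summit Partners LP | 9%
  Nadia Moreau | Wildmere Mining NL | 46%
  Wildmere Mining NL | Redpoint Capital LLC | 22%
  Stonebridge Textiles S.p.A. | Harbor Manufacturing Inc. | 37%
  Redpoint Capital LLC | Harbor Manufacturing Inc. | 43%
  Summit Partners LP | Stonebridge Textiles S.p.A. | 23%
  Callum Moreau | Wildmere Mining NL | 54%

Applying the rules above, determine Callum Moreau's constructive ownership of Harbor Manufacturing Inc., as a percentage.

By parent–child attribution (R2), Callum Moreau is treated as also owning Nadia Moreau's interest in Wildmere Mining NL, giving 54% + 46% = 100%.
By parent–child attribution (R2), Callum Moreau is treated as owning Nadia Moreau's 9% interest in Summit Partners LP.
Chain via Wildmere Mining NL → Redpoint Capital LLC (R3): 100% × 22% × 43% = 9.46% of Harbor Manufacturing Inc.
Chain via Summit Partners LP → Stonebridge Textiles S.p.A. (R3): 9% × 23% × 37% = 0.7659% of Harbor Manufacturing Inc.
Aggregating (R1): 9.46% + 0.7659% = 10.2259%.

10.2259%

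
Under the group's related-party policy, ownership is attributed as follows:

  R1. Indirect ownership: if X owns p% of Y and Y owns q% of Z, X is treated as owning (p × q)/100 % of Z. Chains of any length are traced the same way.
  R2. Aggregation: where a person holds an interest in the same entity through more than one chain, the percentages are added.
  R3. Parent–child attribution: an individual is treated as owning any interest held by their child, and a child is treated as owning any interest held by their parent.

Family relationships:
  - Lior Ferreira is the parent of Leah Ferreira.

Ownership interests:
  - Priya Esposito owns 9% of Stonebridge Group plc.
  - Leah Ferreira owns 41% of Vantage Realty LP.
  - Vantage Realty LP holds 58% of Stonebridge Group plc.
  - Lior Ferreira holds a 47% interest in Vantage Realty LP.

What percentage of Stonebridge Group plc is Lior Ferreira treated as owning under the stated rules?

51.04%

By parent–child attribution (R3), Lior Ferreira is treated as also owning Leah Ferreira's interest in Vantage Realty LP, giving 47% + 41% = 88%.
Chain via Vantage Realty LP (R1): 88% × 58% = 51.04% of Stonebridge Group plc.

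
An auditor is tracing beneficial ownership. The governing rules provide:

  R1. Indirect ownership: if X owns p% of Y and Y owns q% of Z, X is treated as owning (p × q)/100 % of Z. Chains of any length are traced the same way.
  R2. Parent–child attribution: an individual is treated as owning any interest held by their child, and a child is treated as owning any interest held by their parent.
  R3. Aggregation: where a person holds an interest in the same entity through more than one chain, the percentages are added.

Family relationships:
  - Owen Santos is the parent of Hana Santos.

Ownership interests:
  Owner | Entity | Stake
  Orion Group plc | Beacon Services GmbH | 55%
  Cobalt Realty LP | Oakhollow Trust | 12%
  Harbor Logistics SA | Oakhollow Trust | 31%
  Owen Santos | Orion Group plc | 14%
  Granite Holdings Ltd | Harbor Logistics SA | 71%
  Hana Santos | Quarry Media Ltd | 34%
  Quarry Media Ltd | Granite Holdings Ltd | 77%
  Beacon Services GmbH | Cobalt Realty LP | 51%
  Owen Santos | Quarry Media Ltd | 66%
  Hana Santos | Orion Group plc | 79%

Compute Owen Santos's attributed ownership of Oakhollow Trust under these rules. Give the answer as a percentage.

By parent–child attribution (R2), Owen Santos is treated as also owning Hana Santos's interest in Orion Group plc, giving 14% + 79% = 93%.
By parent–child attribution (R2), Owen Santos is treated as also owning Hana Santos's interest in Quarry Media Ltd, giving 66% + 34% = 100%.
Chain via Orion Group plc → Beacon Services GmbH → Cobalt Realty LP (R1): 93% × 55% × 51% × 12% = 3.13038% of Oakhollow Trust.
Chain via Quarry Media Ltd → Granite Holdings Ltd → Harbor Logistics SA (R1): 100% × 77% × 71% × 31% = 16.9477% of Oakhollow Trust.
Aggregating (R3): 3.13038% + 16.9477% = 20.07808%.

20.07808%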